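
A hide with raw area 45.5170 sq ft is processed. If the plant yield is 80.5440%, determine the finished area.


Formula: finished = raw * yield / 100
Substituting: finished = 45.5170 * 80.5440 / 100
Result: 36.6612 sq ft


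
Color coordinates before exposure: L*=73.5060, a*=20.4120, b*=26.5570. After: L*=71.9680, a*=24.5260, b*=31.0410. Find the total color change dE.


dL = -1.5380, da = 4.1140, db = 4.4840
dE = sqrt((-1.5380)^2 + 4.1140^2 + 4.4840^2) = 6.2767


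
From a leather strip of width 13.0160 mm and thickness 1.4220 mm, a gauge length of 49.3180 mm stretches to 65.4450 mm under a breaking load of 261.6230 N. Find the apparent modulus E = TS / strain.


TS = F / (w * t) = 261.6230 / (13.0160 * 1.4220) = 14.1351 N/mm^2
strain = (Lf - L0) / L0 = (65.4450 - 49.3180) / 49.3180 = 0.3270
E = TS / strain = 14.1351 / 0.3270 = 43.2266 N/mm^2


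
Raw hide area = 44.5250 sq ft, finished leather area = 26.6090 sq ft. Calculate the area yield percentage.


Formula: Yield = finished / raw * 100
Substituting: Yield = 26.6090 / 44.5250 * 100
Result: 59.7619 %


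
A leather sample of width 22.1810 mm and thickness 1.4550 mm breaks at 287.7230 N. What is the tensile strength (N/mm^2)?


Formula: TS = force / (width * thickness)
Substituting: TS = 287.7230 / (22.1810 * 1.4550)
Result: 8.9152 N/mm^2


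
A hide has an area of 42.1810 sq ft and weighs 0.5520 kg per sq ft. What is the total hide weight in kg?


Formula: Weight = area * weight_per_sqft
Substituting: Weight = 42.1810 * 0.5520
Result: 23.2839 kg


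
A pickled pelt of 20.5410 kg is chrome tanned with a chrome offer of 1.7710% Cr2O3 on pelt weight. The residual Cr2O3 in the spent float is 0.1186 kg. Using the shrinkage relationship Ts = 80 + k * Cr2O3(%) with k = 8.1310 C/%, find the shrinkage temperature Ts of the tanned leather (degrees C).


Offered = pelt * offer_pct / 100 = 20.5410 * 1.7710 / 100 = 0.3638 kg
Uptake = offered - residual = 0.3638 - 0.1186 = 0.2452 kg
Cr2O3% on pelt = uptake / pelt * 100 = 0.2452 / 20.5410 * 100 = 1.1936 %
Ts = 80 + k * Cr2O3% = 80 + 8.1310 * 1.1936 = 89.7053 C


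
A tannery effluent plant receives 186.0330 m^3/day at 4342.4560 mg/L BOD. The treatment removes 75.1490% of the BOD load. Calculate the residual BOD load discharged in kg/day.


Load_in = volume * conc / 1000 = 186.0330 * 4342.4560 / 1000 = 807.8401 kg/day
Removed = Load_in * eff / 100 = 807.8401 * 75.1490 / 100 = 607.0838 kg/day
Load_out = Load_in - Removed = 807.8401 - 607.0838 = 200.7563 kg/day


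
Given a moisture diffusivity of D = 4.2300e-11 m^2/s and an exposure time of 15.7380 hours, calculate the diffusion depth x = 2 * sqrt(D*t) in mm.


t = 15.7380 hr * 3600 = 56656.8000 s
D * t = 4.2300e-11 * 56656.8000 = 2.3966e-06
x = 2 * sqrt(D*t) = 2 * sqrt(2.3966e-06) = 0.00309618 m = 3.0962 mm


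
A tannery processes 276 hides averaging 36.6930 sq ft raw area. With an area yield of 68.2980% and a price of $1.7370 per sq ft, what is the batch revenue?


Raw_total = N * avg_area = 276 * 36.6930 = 10127.2680 sq ft
Finished = Raw_total * yield / 100 = 10127.2680 * 68.2980 / 100 = 6916.7215 sq ft
Value = Finished * price = 6916.7215 * 1.7370 = 12014.3452 $


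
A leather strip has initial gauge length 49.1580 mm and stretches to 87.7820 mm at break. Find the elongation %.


Formula: Elongation = (Lf - L0) / L0 * 100
Substituting: Elongation = (87.7820 - 49.1580) / 49.1580 * 100
Result: 78.5711 %


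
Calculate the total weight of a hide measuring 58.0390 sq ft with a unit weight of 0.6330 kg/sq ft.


Formula: Weight = area * weight_per_sqft
Substituting: Weight = 58.0390 * 0.6330
Result: 36.7387 kg


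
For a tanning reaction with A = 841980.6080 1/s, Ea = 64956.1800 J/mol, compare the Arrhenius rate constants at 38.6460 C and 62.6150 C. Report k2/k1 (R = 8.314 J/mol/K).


T1 = 38.6460 + 273.15 = 311.7960 K; T2 = 62.6150 + 273.15 = 335.7650 K
k1 = A * exp(-Ea/(R*T1)) = 841980.6080 * exp(-64956.1800/(8.314*311.7960)) = 1.1039e-05 1/s
k2 = A * exp(-Ea/(R*T2)) = 841980.6080 * exp(-64956.1800/(8.314*335.7650)) = 6.6034e-05 1/s
k2/k1 = 6.6034e-05 / 1.1039e-05 = 5.9821


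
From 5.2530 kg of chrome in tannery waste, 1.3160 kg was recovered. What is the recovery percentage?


Formula: Recovery = recovered / input * 100
Substituting: Recovery = 1.3160 / 5.2530 * 100
Result: 25.0524 %


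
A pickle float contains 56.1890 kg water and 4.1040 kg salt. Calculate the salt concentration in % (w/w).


Formula: Conc = salt / (water + salt) * 100
Substituting: Conc = 4.1040 / (56.1890 + 4.1040) * 100
Result: 6.8068 %


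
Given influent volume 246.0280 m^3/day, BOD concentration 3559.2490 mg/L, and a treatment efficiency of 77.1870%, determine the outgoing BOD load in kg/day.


Load_in = volume * conc / 1000 = 246.0280 * 3559.2490 / 1000 = 875.6749 kg/day
Removed = Load_in * eff / 100 = 875.6749 * 77.1870 / 100 = 675.9072 kg/day
Load_out = Load_in - Removed = 875.6749 - 675.9072 = 199.7677 kg/day


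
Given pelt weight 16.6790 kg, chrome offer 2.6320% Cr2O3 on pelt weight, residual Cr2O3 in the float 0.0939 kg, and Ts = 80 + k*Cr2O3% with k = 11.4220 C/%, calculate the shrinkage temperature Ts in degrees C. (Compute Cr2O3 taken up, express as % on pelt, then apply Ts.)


Offered = pelt * offer_pct / 100 = 16.6790 * 2.6320 / 100 = 0.4390 kg
Uptake = offered - residual = 0.4390 - 0.0939 = 0.3451 kg
Cr2O3% on pelt = uptake / pelt * 100 = 0.3451 / 16.6790 * 100 = 2.0690 %
Ts = 80 + k * Cr2O3% = 80 + 11.4220 * 2.0690 = 103.6323 C


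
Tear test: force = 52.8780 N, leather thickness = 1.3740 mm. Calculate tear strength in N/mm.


Formula: Tear strength = force / thickness
Substituting: Tear strength = 52.8780 / 1.3740
Result: 38.4847 N/mm


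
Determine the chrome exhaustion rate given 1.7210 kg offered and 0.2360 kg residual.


Formula: Uptake = (offered - residual) / offered * 100
Substituting: Uptake = (1.7210 - 0.2360) / 1.7210 * 100
Result: 86.2870 %


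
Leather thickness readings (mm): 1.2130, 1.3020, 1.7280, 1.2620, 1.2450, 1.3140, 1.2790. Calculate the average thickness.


Formula: Average = sum / n
Substituting: Average = 9.3430 / 7
Result: 1.3347 mm


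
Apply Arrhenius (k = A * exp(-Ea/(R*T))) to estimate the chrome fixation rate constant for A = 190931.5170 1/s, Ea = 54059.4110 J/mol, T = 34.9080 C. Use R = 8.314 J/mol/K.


T_K = T_C + 273.15 = 34.9080 + 273.15 = 308.0580 K
exponent = -Ea / (R * T_K) = -54059.4110 / (8.314 * 308.0580) = -21.1071
k = A * exp(exponent) = 190931.5170 * exp(-21.1071) = 1.3007e-04 1/s


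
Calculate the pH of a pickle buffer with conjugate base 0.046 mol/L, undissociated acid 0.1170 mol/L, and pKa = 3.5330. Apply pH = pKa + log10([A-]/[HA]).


ratio = [A-] / [HA] = 0.046 / 0.1170 = 0.3932
log10(ratio) = -0.4054
pH = pKa + log10(ratio) = 3.5330 - 0.4054 = 3.1276


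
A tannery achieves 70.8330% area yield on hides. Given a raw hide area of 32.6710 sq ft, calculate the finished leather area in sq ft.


Formula: finished = raw * yield / 100
Substituting: finished = 32.6710 * 70.8330 / 100
Result: 23.1418 sq ft


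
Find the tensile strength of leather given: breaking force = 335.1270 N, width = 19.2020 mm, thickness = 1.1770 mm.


Formula: TS = force / (width * thickness)
Substituting: TS = 335.1270 / (19.2020 * 1.1770)
Result: 14.8281 N/mm^2


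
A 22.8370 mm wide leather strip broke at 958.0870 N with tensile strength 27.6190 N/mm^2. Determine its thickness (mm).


Formula: t = F / (TS * w)
Substituting: t = 958.0870 / (27.6190 * 22.8370)
Result: 1.5190 mm


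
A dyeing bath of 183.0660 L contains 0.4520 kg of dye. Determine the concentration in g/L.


Formula: Conc = dye_mass(kg) / volume(L) * 1000
Substituting: Conc = 0.4520 / 183.0660 * 1000
Result: 2.4691 g/L


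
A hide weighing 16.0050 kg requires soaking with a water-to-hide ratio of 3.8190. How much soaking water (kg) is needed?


Formula: Water = hide_weight * ratio
Substituting: Water = 16.0050 * 3.8190
Result: 61.1231 kg


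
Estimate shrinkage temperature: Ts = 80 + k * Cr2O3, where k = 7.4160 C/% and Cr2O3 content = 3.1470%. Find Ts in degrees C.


Formula: Ts = 80 + k * Cr2O3
Substituting: Ts = 80 + 7.4160 * 3.1470
Result: 103.3382 C


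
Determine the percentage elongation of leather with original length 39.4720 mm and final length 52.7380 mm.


Formula: Elongation = (Lf - L0) / L0 * 100
Substituting: Elongation = (52.7380 - 39.4720) / 39.4720 * 100
Result: 33.6086 %


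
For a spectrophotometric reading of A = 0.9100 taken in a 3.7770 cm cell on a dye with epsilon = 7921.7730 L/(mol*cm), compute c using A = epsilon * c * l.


Formula: c = A / (epsilon * l)
Substituting: c = 0.9100 / (7921.7730 * 3.7770)
Result: 3.0414e-05 mol/L


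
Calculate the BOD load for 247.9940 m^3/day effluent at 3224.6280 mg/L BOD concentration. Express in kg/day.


Formula: BOD_load = volume * conc / 1000
Substituting: BOD_load = 247.9940 * 3224.6280 / 1000
Result: 799.6884 kg/day


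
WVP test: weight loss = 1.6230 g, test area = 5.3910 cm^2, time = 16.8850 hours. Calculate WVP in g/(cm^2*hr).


Formula: WVP = loss / (area * time)
Substituting: WVP = 1.6230 / (5.3910 * 16.8850)
Result: 0.0178299 g/(cm^2*hr)


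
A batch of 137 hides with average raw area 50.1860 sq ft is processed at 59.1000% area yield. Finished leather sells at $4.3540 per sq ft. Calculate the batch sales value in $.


Raw_total = N * avg_area = 137 * 50.1860 = 6875.4820 sq ft
Finished = Raw_total * yield / 100 = 6875.4820 * 59.1000 / 100 = 4063.4099 sq ft
Value = Finished * price = 4063.4099 * 4.3540 = 17692.0865 $


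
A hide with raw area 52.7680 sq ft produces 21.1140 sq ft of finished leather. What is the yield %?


Formula: Yield = finished / raw * 100
Substituting: Yield = 21.1140 / 52.7680 * 100
Result: 40.0129 %


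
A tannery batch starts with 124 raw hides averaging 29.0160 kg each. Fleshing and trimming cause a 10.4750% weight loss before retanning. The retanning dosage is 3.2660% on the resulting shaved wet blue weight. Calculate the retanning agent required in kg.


Total_raw = N * avg_wt = 124 * 29.0160 = 3597.9840 kg
Substrate = Total_raw * (1 - loss/100) = 3597.9840 * (1 - 10.4750/100) = 3221.0952 kg
Retan = Substrate * pct / 100 = 3221.0952 * 3.2660 / 100 = 105.2010 kg


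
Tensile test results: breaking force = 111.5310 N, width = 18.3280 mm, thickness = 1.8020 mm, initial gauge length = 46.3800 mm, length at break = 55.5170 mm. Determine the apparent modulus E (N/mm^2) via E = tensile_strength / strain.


TS = F / (w * t) = 111.5310 / (18.3280 * 1.8020) = 3.3770 N/mm^2
strain = (Lf - L0) / L0 = (55.5170 - 46.3800) / 46.3800 = 0.1970
E = TS / strain = 3.3770 / 0.1970 = 17.1417 N/mm^2


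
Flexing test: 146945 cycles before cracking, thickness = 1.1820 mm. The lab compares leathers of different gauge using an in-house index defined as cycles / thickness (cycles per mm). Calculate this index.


Formula: Index = cycles / thickness
Substituting: Index = 146945 / 1.1820
Result: 124318.9509 cycles/mm


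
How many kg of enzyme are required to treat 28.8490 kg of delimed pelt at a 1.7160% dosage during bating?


Formula: Enzyme = substrate * pct / 100
Substituting: Enzyme = 28.8490 * 1.7160 / 100
Result: 0.4950 kg


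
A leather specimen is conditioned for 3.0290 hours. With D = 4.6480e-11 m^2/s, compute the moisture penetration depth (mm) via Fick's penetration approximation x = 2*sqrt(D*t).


t = 3.0290 hr * 3600 = 10904.4000 s
D * t = 4.6480e-11 * 10904.4000 = 5.0684e-07
x = 2 * sqrt(D*t) = 2 * sqrt(5.0684e-07) = 0.00142385 m = 1.4238 mm


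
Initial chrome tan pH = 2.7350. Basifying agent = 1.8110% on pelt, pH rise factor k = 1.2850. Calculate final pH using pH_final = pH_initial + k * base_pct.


Formula: pH_final = pH_initial + k * base_pct
Substituting: pH_final = 2.7350 + 1.2850 * 1.8110
Result: 5.0621


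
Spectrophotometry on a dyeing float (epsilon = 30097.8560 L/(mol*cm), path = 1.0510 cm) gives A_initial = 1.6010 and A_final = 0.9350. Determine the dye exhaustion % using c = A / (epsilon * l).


c_initial = A_i / (epsilon * l) = 1.6010 / (30097.8560 * 1.0510) = 5.0612e-05 mol/L
c_final = A_f / (epsilon * l) = 0.9350 / (30097.8560 * 1.0510) = 2.9558e-05 mol/L
Exhaustion = (c_initial - c_final) / c_initial * 100 = (5.0612e-05 - 2.9558e-05) / 5.0612e-05 * 100 = 41.5990 %


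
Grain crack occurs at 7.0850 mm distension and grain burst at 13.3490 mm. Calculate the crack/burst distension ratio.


Formula: Ratio = crack / burst
Substituting: Ratio = 7.0850 / 13.3490
Result: 0.5308


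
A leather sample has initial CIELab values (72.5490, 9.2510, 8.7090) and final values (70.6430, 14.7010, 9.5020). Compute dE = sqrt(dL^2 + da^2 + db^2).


dL = -1.9060, da = 5.4500, db = 0.7930
dE = sqrt((-1.9060)^2 + 5.4500^2 + 0.7930^2) = 5.8279


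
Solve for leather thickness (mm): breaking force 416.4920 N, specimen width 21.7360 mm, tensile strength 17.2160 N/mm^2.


Formula: t = F / (TS * w)
Substituting: t = 416.4920 / (17.2160 * 21.7360)
Result: 1.1130 mm


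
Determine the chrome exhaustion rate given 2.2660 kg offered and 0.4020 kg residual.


Formula: Uptake = (offered - residual) / offered * 100
Substituting: Uptake = (2.2660 - 0.4020) / 2.2660 * 100
Result: 82.2595 %


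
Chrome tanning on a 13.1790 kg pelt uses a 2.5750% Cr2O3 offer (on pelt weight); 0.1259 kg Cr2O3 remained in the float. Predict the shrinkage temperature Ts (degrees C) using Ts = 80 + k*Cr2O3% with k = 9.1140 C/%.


Offered = pelt * offer_pct / 100 = 13.1790 * 2.5750 / 100 = 0.3394 kg
Uptake = offered - residual = 0.3394 - 0.1259 = 0.2135 kg
Cr2O3% on pelt = uptake / pelt * 100 = 0.2135 / 13.1790 * 100 = 1.6197 %
Ts = 80 + k * Cr2O3% = 80 + 9.1140 * 1.6197 = 94.7619 C


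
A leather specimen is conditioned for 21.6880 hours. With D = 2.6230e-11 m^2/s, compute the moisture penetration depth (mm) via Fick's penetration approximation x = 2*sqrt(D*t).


t = 21.6880 hr * 3600 = 78076.8000 s
D * t = 2.6230e-11 * 78076.8000 = 2.0480e-06
x = 2 * sqrt(D*t) = 2 * sqrt(2.0480e-06) = 0.00286214 m = 2.8621 mm


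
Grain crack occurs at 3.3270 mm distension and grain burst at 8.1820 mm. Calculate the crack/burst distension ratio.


Formula: Ratio = crack / burst
Substituting: Ratio = 3.3270 / 8.1820
Result: 0.4066


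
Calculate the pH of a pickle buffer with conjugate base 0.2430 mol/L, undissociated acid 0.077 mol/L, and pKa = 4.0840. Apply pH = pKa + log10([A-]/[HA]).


ratio = [A-] / [HA] = 0.2430 / 0.077 = 3.1558
log10(ratio) = 0.4991
pH = pKa + log10(ratio) = 4.0840 + 0.4991 = 4.5831


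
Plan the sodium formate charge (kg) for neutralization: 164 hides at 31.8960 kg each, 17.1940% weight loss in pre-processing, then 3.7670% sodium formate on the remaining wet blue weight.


Total_raw = N * avg_wt = 164 * 31.8960 = 5230.9440 kg
Substrate = Total_raw * (1 - loss/100) = 5230.9440 * (1 - 17.1940/100) = 4331.5355 kg
Neutralizer = Substrate * pct / 100 = 4331.5355 * 3.7670 / 100 = 163.1689 kg


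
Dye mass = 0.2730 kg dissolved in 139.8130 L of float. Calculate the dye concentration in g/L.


Formula: Conc = dye_mass(kg) / volume(L) * 1000
Substituting: Conc = 0.2730 / 139.8130 * 1000
Result: 1.9526 g/L


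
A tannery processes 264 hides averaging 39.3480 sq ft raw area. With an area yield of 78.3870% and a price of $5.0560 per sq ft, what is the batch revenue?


Raw_total = N * avg_area = 264 * 39.3480 = 10387.8720 sq ft
Finished = Raw_total * yield / 100 = 10387.8720 * 78.3870 / 100 = 8142.7412 sq ft
Value = Finished * price = 8142.7412 * 5.0560 = 41169.6996 $


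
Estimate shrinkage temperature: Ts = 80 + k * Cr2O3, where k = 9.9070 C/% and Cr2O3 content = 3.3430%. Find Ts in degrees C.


Formula: Ts = 80 + k * Cr2O3
Substituting: Ts = 80 + 9.9070 * 3.3430
Result: 113.1191 C


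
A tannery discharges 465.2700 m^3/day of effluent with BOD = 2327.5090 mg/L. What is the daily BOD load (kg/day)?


Formula: BOD_load = volume * conc / 1000
Substituting: BOD_load = 465.2700 * 2327.5090 / 1000
Result: 1082.9201 kg/day


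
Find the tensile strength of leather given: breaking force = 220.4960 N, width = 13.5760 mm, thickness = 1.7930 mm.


Formula: TS = force / (width * thickness)
Substituting: TS = 220.4960 / (13.5760 * 1.7930)
Result: 9.0583 N/mm^2


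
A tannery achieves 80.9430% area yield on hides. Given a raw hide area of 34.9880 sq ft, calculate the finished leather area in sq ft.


Formula: finished = raw * yield / 100
Substituting: finished = 34.9880 * 80.9430 / 100
Result: 28.3203 sq ft


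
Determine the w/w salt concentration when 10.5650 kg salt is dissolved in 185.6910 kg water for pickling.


Formula: Conc = salt / (water + salt) * 100
Substituting: Conc = 10.5650 / (185.6910 + 10.5650) * 100
Result: 5.3833 %


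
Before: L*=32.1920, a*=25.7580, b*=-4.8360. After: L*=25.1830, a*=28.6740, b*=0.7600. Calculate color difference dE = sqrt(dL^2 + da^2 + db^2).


dL = -7.0090, da = 2.9160, db = 5.5960
dE = sqrt((-7.0090)^2 + 2.9160^2 + 5.5960^2) = 9.4310


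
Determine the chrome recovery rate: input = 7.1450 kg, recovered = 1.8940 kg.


Formula: Recovery = recovered / input * 100
Substituting: Recovery = 1.8940 / 7.1450 * 100
Result: 26.5080 %


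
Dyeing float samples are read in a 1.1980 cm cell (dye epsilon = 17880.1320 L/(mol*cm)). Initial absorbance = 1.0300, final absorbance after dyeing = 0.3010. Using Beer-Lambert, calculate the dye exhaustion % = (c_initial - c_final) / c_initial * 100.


c_initial = A_i / (epsilon * l) = 1.0300 / (17880.1320 * 1.1980) = 4.8085e-05 mol/L
c_final = A_f / (epsilon * l) = 0.3010 / (17880.1320 * 1.1980) = 1.4052e-05 mol/L
Exhaustion = (c_initial - c_final) / c_initial * 100 = (4.8085e-05 - 1.4052e-05) / 4.8085e-05 * 100 = 70.7767 %


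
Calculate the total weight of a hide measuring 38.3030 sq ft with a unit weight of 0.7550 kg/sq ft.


Formula: Weight = area * weight_per_sqft
Substituting: Weight = 38.3030 * 0.7550
Result: 28.9188 kg


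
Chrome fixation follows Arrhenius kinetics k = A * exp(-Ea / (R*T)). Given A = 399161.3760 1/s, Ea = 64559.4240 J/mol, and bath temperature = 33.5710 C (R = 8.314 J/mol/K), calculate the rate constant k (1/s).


T_K = T_C + 273.15 = 33.5710 + 273.15 = 306.7210 K
exponent = -Ea / (R * T_K) = -64559.4240 / (8.314 * 306.7210) = -25.3166
k = A * exp(exponent) = 399161.3760 * exp(-25.3166) = 4.0390e-06 1/s


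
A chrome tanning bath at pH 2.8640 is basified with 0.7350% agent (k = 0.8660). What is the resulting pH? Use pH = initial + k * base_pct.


Formula: pH_final = pH_initial + k * base_pct
Substituting: pH_final = 2.8640 + 0.8660 * 0.7350
Result: 3.5005


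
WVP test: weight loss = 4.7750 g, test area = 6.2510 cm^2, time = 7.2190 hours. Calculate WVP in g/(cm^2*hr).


Formula: WVP = loss / (area * time)
Substituting: WVP = 4.7750 / (6.2510 * 7.2190)
Result: 0.1058 g/(cm^2*hr)


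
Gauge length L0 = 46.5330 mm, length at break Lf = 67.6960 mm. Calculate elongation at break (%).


Formula: Elongation = (Lf - L0) / L0 * 100
Substituting: Elongation = (67.6960 - 46.5330) / 46.5330 * 100
Result: 45.4796 %


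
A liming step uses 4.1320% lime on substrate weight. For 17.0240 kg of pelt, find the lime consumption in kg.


Formula: Lime = substrate * pct / 100
Substituting: Lime = 17.0240 * 4.1320 / 100
Result: 0.7034 kg


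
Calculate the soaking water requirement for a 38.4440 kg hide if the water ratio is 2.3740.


Formula: Water = hide_weight * ratio
Substituting: Water = 38.4440 * 2.3740
Result: 91.2661 kg


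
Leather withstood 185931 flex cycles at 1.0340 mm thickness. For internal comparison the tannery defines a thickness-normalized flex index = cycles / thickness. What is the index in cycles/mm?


Formula: Index = cycles / thickness
Substituting: Index = 185931 / 1.0340
Result: 179817.2147 cycles/mm


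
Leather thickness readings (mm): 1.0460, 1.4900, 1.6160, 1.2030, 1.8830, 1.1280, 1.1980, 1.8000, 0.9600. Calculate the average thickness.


Formula: Average = sum / n
Substituting: Average = 12.3240 / 9
Result: 1.3693 mm


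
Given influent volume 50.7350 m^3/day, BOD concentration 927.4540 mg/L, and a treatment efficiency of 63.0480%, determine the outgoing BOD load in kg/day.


Load_in = volume * conc / 1000 = 50.7350 * 927.4540 / 1000 = 47.0544 kg/day
Removed = Load_in * eff / 100 = 47.0544 * 63.0480 / 100 = 29.6668 kg/day
Load_out = Load_in - Removed = 47.0544 - 29.6668 = 17.3875 kg/day


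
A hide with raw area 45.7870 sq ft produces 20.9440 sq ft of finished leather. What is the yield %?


Formula: Yield = finished / raw * 100
Substituting: Yield = 20.9440 / 45.7870 * 100
Result: 45.7422 %


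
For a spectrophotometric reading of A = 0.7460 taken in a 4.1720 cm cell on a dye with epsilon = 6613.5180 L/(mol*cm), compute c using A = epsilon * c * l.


Formula: c = A / (epsilon * l)
Substituting: c = 0.7460 / (6613.5180 * 4.1720)
Result: 2.7037e-05 mol/L


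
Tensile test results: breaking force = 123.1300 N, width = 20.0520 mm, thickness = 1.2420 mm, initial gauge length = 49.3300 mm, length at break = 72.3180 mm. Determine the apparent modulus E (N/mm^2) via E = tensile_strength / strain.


TS = F / (w * t) = 123.1300 / (20.0520 * 1.2420) = 4.9441 N/mm^2
strain = (Lf - L0) / L0 = (72.3180 - 49.3300) / 49.3300 = 0.4660
E = TS / strain = 4.9441 / 0.4660 = 10.6095 N/mm^2


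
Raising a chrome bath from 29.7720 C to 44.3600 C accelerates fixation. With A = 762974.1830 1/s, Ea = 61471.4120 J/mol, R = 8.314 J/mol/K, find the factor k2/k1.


T1 = 29.7720 + 273.15 = 302.9220 K; T2 = 44.3600 + 273.15 = 317.5100 K
k1 = A * exp(-Ea/(R*T1)) = 762974.1830 * exp(-61471.4120/(8.314*302.9220)) = 1.9153e-05 1/s
k2 = A * exp(-Ea/(R*T2)) = 762974.1830 * exp(-61471.4120/(8.314*317.5100)) = 5.8786e-05 1/s
k2/k1 = 5.8786e-05 / 1.9153e-05 = 3.0692


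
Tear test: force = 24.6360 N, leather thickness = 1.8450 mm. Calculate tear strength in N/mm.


Formula: Tear strength = force / thickness
Substituting: Tear strength = 24.6360 / 1.8450
Result: 13.3528 N/mm


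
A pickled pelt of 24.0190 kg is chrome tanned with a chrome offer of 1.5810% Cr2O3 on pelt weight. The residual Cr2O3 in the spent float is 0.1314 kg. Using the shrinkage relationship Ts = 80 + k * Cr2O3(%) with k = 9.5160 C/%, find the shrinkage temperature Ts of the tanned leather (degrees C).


Offered = pelt * offer_pct / 100 = 24.0190 * 1.5810 / 100 = 0.3797 kg
Uptake = offered - residual = 0.3797 - 0.1314 = 0.2483 kg
Cr2O3% on pelt = uptake / pelt * 100 = 0.2483 / 24.0190 * 100 = 1.0339 %
Ts = 80 + k * Cr2O3% = 80 + 9.5160 * 1.0339 = 89.8389 C


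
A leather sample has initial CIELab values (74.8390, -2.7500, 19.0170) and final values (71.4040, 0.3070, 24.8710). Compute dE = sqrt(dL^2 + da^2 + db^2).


dL = -3.4350, da = 3.0570, db = 5.8540
dE = sqrt((-3.4350)^2 + 3.0570^2 + 5.8540^2) = 7.4440


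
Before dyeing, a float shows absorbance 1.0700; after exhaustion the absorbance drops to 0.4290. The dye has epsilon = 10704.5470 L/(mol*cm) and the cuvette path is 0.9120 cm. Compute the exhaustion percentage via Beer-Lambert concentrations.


c_initial = A_i / (epsilon * l) = 1.0700 / (10704.5470 * 0.9120) = 1.0960e-04 mol/L
c_final = A_f / (epsilon * l) = 0.4290 / (10704.5470 * 0.9120) = 4.3943e-05 mol/L
Exhaustion = (c_initial - c_final) / c_initial * 100 = (1.0960e-04 - 4.3943e-05) / 1.0960e-04 * 100 = 59.9065 %


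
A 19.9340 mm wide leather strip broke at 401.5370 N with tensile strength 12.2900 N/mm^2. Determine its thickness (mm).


Formula: t = F / (TS * w)
Substituting: t = 401.5370 / (12.2900 * 19.9340)
Result: 1.6390 mm


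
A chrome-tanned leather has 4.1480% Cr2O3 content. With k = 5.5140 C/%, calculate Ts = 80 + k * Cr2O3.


Formula: Ts = 80 + k * Cr2O3
Substituting: Ts = 80 + 5.5140 * 4.1480
Result: 102.8721 C


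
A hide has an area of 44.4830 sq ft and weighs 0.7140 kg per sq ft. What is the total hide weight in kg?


Formula: Weight = area * weight_per_sqft
Substituting: Weight = 44.4830 * 0.7140
Result: 31.7609 kg


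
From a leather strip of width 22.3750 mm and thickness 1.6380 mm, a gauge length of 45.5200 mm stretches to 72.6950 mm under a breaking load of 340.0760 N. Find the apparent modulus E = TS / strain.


TS = F / (w * t) = 340.0760 / (22.3750 * 1.6380) = 9.2790 N/mm^2
strain = (Lf - L0) / L0 = (72.6950 - 45.5200) / 45.5200 = 0.5970
E = TS / strain = 9.2790 / 0.5970 = 15.5429 N/mm^2


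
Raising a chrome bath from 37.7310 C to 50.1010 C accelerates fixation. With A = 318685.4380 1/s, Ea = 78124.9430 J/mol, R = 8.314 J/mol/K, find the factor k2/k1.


T1 = 37.7310 + 273.15 = 310.8810 K; T2 = 50.1010 + 273.15 = 323.2510 K
k1 = A * exp(-Ea/(R*T1)) = 318685.4380 * exp(-78124.9430/(8.314*310.8810)) = 2.3781e-08 1/s
k2 = A * exp(-Ea/(R*T2)) = 318685.4380 * exp(-78124.9430/(8.314*323.2510)) = 7.5609e-08 1/s
k2/k1 = 7.5609e-08 / 2.3781e-08 = 3.1794


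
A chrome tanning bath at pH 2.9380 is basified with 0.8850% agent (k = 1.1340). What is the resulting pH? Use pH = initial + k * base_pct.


Formula: pH_final = pH_initial + k * base_pct
Substituting: pH_final = 2.9380 + 1.1340 * 0.8850
Result: 3.9416


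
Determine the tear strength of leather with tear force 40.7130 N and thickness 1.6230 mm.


Formula: Tear strength = force / thickness
Substituting: Tear strength = 40.7130 / 1.6230
Result: 25.0850 N/mm


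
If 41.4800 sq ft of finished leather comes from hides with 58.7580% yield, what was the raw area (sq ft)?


Formula: raw = finished * 100 / yield
Substituting: raw = 41.4800 * 100 / 58.7580
Result: 70.5946 sq ft


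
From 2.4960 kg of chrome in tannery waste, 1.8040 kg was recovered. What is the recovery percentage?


Formula: Recovery = recovered / input * 100
Substituting: Recovery = 1.8040 / 2.4960 * 100
Result: 72.2756 %


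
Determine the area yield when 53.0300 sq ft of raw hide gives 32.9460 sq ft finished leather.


Formula: Yield = finished / raw * 100
Substituting: Yield = 32.9460 / 53.0300 * 100
Result: 62.1271 %


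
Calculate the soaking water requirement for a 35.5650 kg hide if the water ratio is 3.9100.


Formula: Water = hide_weight * ratio
Substituting: Water = 35.5650 * 3.9100
Result: 139.0591 kg


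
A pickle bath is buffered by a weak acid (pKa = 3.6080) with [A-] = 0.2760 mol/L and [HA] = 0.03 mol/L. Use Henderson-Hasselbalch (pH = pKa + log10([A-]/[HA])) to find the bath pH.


ratio = [A-] / [HA] = 0.2760 / 0.03 = 9.2000
log10(ratio) = 0.9638
pH = pKa + log10(ratio) = 3.6080 + 0.9638 = 4.5718


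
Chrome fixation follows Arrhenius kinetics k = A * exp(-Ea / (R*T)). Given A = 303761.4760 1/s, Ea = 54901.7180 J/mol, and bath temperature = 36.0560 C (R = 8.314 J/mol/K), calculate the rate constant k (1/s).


T_K = T_C + 273.15 = 36.0560 + 273.15 = 309.2060 K
exponent = -Ea / (R * T_K) = -54901.7180 / (8.314 * 309.2060) = -21.3564
k = A * exp(exponent) = 303761.4760 * exp(-21.3564) = 1.6127e-04 1/s


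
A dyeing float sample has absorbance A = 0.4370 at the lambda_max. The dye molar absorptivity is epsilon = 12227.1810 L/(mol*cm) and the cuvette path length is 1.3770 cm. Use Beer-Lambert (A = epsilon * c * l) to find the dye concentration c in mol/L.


Formula: c = A / (epsilon * l)
Substituting: c = 0.4370 / (12227.1810 * 1.3770)
Result: 2.5955e-05 mol/L


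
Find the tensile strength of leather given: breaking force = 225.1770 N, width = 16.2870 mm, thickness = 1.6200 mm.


Formula: TS = force / (width * thickness)
Substituting: TS = 225.1770 / (16.2870 * 1.6200)
Result: 8.5343 N/mm^2


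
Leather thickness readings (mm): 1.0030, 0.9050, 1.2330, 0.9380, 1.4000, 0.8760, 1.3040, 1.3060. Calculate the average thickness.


Formula: Average = sum / n
Substituting: Average = 8.9650 / 8
Result: 1.1206 mm


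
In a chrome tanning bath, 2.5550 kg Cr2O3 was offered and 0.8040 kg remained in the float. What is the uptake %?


Formula: Uptake = (offered - residual) / offered * 100
Substituting: Uptake = (2.5550 - 0.8040) / 2.5550 * 100
Result: 68.5323 %


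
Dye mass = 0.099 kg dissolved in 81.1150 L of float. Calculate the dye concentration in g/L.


Formula: Conc = dye_mass(kg) / volume(L) * 1000
Substituting: Conc = 0.099 / 81.1150 * 1000
Result: 1.2205 g/L


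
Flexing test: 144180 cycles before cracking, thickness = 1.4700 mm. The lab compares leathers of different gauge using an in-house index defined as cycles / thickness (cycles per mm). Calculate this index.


Formula: Index = cycles / thickness
Substituting: Index = 144180 / 1.4700
Result: 98081.6327 cycles/mm


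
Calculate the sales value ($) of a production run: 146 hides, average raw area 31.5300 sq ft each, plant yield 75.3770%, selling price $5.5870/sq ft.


Raw_total = N * avg_area = 146 * 31.5300 = 4603.3800 sq ft
Finished = Raw_total * yield / 100 = 4603.3800 * 75.3770 / 100 = 3469.8897 sq ft
Value = Finished * price = 3469.8897 * 5.5870 = 19386.2740 $


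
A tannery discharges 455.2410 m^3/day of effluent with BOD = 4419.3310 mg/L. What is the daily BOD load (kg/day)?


Formula: BOD_load = volume * conc / 1000
Substituting: BOD_load = 455.2410 * 4419.3310 / 1000
Result: 2011.8607 kg/day


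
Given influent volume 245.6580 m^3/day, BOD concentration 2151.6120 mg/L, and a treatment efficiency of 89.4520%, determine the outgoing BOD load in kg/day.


Load_in = volume * conc / 1000 = 245.6580 * 2151.6120 / 1000 = 528.5607 kg/day
Removed = Load_in * eff / 100 = 528.5607 * 89.4520 / 100 = 472.8081 kg/day
Load_out = Load_in - Removed = 528.5607 - 472.8081 = 55.7526 kg/day


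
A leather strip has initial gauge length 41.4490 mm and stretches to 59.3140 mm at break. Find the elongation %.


Formula: Elongation = (Lf - L0) / L0 * 100
Substituting: Elongation = (59.3140 - 41.4490) / 41.4490 * 100
Result: 43.1012 %


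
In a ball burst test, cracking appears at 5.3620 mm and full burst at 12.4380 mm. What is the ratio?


Formula: Ratio = crack / burst
Substituting: Ratio = 5.3620 / 12.4380
Result: 0.4311


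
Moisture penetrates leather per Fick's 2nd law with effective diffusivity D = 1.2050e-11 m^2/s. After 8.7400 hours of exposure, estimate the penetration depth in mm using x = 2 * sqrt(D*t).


t = 8.7400 hr * 3600 = 31464.0000 s
D * t = 1.2050e-11 * 31464.0000 = 3.7914e-07
x = 2 * sqrt(D*t) = 2 * sqrt(3.7914e-07) = 0.00123149 m = 1.2315 mm


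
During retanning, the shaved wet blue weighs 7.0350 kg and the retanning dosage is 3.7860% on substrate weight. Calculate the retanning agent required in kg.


Formula: Retan = substrate * pct / 100
Substituting: Retan = 7.0350 * 3.7860 / 100
Result: 0.2663 kg


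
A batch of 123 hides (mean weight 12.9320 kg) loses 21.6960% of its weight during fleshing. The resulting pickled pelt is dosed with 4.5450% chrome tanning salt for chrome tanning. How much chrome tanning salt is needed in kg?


Total_raw = N * avg_wt = 123 * 12.9320 = 1590.6360 kg
Substrate = Total_raw * (1 - loss/100) = 1590.6360 * (1 - 21.6960/100) = 1245.5316 kg
Chrome = Substrate * pct / 100 = 1245.5316 * 4.5450 / 100 = 56.6094 kg


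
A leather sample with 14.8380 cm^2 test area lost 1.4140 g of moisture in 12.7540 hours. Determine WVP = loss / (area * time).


Formula: WVP = loss / (area * time)
Substituting: WVP = 1.4140 / (14.8380 * 12.7540)
Result: 0.00747184 g/(cm^2*hr)


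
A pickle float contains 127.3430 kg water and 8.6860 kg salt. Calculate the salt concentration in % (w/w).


Formula: Conc = salt / (water + salt) * 100
Substituting: Conc = 8.6860 / (127.3430 + 8.6860) * 100
Result: 6.3854 %


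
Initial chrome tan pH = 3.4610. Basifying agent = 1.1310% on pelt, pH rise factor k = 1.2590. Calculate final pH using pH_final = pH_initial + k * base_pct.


Formula: pH_final = pH_initial + k * base_pct
Substituting: pH_final = 3.4610 + 1.2590 * 1.1310
Result: 4.8849


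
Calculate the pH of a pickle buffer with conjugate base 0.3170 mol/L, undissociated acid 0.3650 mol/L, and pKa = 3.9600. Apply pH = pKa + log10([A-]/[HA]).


ratio = [A-] / [HA] = 0.3170 / 0.3650 = 0.8685
log10(ratio) = -0.0612336
pH = pKa + log10(ratio) = 3.9600 - 0.0612336 = 3.8988


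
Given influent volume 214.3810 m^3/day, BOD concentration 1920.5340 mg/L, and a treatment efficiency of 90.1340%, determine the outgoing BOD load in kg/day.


Load_in = volume * conc / 1000 = 214.3810 * 1920.5340 / 1000 = 411.7260 kg/day
Removed = Load_in * eff / 100 = 411.7260 * 90.1340 / 100 = 371.1051 kg/day
Load_out = Load_in - Removed = 411.7260 - 371.1051 = 40.6209 kg/day


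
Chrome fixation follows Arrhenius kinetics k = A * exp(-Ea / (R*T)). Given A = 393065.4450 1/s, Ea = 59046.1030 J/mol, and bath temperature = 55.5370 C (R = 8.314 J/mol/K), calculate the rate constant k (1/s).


T_K = T_C + 273.15 = 55.5370 + 273.15 = 328.6870 K
exponent = -Ea / (R * T_K) = -59046.1030 / (8.314 * 328.6870) = -21.6072
k = A * exp(exponent) = 393065.4450 * exp(-21.6072) = 1.6240e-04 1/s


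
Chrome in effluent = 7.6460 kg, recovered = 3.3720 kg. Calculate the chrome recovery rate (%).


Formula: Recovery = recovered / input * 100
Substituting: Recovery = 3.3720 / 7.6460 * 100
Result: 44.1015 %


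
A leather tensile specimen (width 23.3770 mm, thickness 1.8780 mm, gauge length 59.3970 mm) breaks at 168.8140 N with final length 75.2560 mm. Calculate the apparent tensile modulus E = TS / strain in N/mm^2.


TS = F / (w * t) = 168.8140 / (23.3770 * 1.8780) = 3.8452 N/mm^2
strain = (Lf - L0) / L0 = (75.2560 - 59.3970) / 59.3970 = 0.2670
E = TS / strain = 3.8452 / 0.2670 = 14.4017 N/mm^2


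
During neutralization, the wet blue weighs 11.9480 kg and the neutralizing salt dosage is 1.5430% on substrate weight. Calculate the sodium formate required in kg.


Formula: Neutralizer = substrate * pct / 100
Substituting: Neutralizer = 11.9480 * 1.5430 / 100
Result: 0.1844 kg


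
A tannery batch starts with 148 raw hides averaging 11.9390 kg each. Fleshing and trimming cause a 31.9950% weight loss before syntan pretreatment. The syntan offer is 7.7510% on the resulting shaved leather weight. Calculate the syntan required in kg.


Total_raw = N * avg_wt = 148 * 11.9390 = 1766.9720 kg
Substrate = Total_raw * (1 - loss/100) = 1766.9720 * (1 - 31.9950/100) = 1201.6293 kg
Syntan = Substrate * pct / 100 = 1201.6293 * 7.7510 / 100 = 93.1383 kg


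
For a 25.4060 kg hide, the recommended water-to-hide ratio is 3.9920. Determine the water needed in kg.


Formula: Water = hide_weight * ratio
Substituting: Water = 25.4060 * 3.9920
Result: 101.4208 kg


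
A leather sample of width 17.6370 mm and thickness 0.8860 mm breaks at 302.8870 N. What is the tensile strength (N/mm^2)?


Formula: TS = force / (width * thickness)
Substituting: TS = 302.8870 / (17.6370 * 0.8860)
Result: 19.3831 N/mm^2


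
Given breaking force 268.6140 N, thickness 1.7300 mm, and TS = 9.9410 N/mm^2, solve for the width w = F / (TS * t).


Formula: w = F / (TS * t)
Substituting: w = 268.6140 / (9.9410 * 1.7300)
Result: 15.6190 mm


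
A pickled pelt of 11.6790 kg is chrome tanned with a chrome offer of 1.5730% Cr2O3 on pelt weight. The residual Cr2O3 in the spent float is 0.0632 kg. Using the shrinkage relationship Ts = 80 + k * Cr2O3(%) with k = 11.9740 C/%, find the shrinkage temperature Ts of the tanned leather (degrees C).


Offered = pelt * offer_pct / 100 = 11.6790 * 1.5730 / 100 = 0.1837 kg
Uptake = offered - residual = 0.1837 - 0.0632 = 0.1205 kg
Cr2O3% on pelt = uptake / pelt * 100 = 0.1205 / 11.6790 * 100 = 1.0319 %
Ts = 80 + k * Cr2O3% = 80 + 11.9740 * 1.0319 = 92.3555 C


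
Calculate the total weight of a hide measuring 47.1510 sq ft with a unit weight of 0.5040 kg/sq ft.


Formula: Weight = area * weight_per_sqft
Substituting: Weight = 47.1510 * 0.5040
Result: 23.7641 kg


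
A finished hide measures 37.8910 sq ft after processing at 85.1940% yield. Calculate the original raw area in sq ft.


Formula: raw = finished * 100 / yield
Substituting: raw = 37.8910 * 100 / 85.1940
Result: 44.4761 sq ft


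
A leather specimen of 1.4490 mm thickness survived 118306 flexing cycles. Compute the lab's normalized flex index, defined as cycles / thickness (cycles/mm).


Formula: Index = cycles / thickness
Substituting: Index = 118306 / 1.4490
Result: 81646.6529 cycles/mm


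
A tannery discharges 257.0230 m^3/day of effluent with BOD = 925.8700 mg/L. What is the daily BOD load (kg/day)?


Formula: BOD_load = volume * conc / 1000
Substituting: BOD_load = 257.0230 * 925.8700 / 1000
Result: 237.9699 kg/day


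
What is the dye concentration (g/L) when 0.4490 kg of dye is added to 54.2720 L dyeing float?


Formula: Conc = dye_mass(kg) / volume(L) * 1000
Substituting: Conc = 0.4490 / 54.2720 * 1000
Result: 8.2731 g/L


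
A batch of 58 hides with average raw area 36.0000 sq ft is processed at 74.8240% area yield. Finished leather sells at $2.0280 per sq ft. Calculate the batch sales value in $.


Raw_total = N * avg_area = 58 * 36.0000 = 2088.0000 sq ft
Finished = Raw_total * yield / 100 = 2088.0000 * 74.8240 / 100 = 1562.3251 sq ft
Value = Finished * price = 1562.3251 * 2.0280 = 3168.3953 $


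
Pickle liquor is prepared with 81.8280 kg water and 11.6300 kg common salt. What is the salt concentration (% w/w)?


Formula: Conc = salt / (water + salt) * 100
Substituting: Conc = 11.6300 / (81.8280 + 11.6300) * 100
Result: 12.4441 %


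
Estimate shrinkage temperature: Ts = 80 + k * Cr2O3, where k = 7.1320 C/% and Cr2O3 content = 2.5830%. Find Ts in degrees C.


Formula: Ts = 80 + k * Cr2O3
Substituting: Ts = 80 + 7.1320 * 2.5830
Result: 98.4220 C


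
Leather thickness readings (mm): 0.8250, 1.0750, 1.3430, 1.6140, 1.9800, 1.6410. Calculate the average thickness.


Formula: Average = sum / n
Substituting: Average = 8.4780 / 6
Result: 1.4130 mm


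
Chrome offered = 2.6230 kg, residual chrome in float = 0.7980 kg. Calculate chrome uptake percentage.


Formula: Uptake = (offered - residual) / offered * 100
Substituting: Uptake = (2.6230 - 0.7980) / 2.6230 * 100
Result: 69.5768 %


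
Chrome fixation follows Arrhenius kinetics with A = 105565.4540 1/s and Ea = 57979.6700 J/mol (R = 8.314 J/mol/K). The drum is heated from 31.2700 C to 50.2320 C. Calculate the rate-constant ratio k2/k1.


T1 = 31.2700 + 273.15 = 304.4200 K; T2 = 50.2320 + 273.15 = 323.3820 K
k1 = A * exp(-Ea/(R*T1)) = 105565.4540 * exp(-57979.6700/(8.314*304.4200)) = 1.1874e-05 1/s
k2 = A * exp(-Ea/(R*T2)) = 105565.4540 * exp(-57979.6700/(8.314*323.3820)) = 4.5494e-05 1/s
k2/k1 = 4.5494e-05 / 1.1874e-05 = 3.8315


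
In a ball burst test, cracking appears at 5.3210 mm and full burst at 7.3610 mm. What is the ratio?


Formula: Ratio = crack / burst
Substituting: Ratio = 5.3210 / 7.3610
Result: 0.7229


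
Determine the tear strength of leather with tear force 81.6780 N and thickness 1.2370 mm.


Formula: Tear strength = force / thickness
Substituting: Tear strength = 81.6780 / 1.2370
Result: 66.0291 N/mm


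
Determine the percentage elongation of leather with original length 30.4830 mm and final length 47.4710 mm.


Formula: Elongation = (Lf - L0) / L0 * 100
Substituting: Elongation = (47.4710 - 30.4830) / 30.4830 * 100
Result: 55.7294 %


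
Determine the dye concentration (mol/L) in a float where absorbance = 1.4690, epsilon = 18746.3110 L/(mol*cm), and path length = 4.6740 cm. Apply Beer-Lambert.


Formula: c = A / (epsilon * l)
Substituting: c = 1.4690 / (18746.3110 * 4.6740)
Result: 1.6766e-05 mol/L


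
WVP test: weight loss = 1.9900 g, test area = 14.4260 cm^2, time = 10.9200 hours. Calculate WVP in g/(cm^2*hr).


Formula: WVP = loss / (area * time)
Substituting: WVP = 1.9900 / (14.4260 * 10.9200)
Result: 0.0126324 g/(cm^2*hr)
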